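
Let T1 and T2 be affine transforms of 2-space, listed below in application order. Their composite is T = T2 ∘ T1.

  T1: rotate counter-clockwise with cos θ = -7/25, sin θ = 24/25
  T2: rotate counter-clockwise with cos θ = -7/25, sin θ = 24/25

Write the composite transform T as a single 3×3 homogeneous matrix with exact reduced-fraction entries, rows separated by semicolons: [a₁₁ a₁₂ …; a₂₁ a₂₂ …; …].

T = [-527/625 336/625 0; -336/625 -527/625 0; 0 0 1]

T1 = [-7/25 -24/25 0; 24/25 -7/25 0; 0 0 1]
T2·T1 = [-527/625 336/625 0; -336/625 -527/625 0; 0 0 1]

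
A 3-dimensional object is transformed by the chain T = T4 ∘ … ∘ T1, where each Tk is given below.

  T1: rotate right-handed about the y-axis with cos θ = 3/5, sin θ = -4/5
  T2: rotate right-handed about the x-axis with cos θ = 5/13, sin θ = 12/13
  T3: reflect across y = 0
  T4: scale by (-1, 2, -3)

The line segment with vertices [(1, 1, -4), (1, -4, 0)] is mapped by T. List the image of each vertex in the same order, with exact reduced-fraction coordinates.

T1 rotate right-handed about the y-axis with cos θ = 3/5, sin θ = -4/5: (1, 1, -4) → (19/5, 1, -8/5); (1, -4, 0) → (3/5, -4, 4/5)
T2 rotate right-handed about the x-axis with cos θ = 5/13, sin θ = 12/13: (19/5, 1, -8/5) → (19/5, 121/65, 4/13); (3/5, -4, 4/5) → (3/5, -148/65, -44/13)
T3 reflect across y = 0: (19/5, 121/65, 4/13) → (19/5, -121/65, 4/13); (3/5, -148/65, -44/13) → (3/5, 148/65, -44/13)
T4 scale by (-1, 2, -3): (19/5, -121/65, 4/13) → (-19/5, -242/65, -12/13); (3/5, 148/65, -44/13) → (-3/5, 296/65, 132/13)

image vertices: (-19/5, -242/65, -12/13), (-3/5, 296/65, 132/13)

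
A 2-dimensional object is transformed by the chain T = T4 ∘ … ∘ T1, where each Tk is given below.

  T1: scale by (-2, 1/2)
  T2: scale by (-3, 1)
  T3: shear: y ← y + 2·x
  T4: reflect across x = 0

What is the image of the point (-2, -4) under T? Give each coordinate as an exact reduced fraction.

T1 scale by (-2, 1/2): (-2, -4) → (4, -2)
T2 scale by (-3, 1): (4, -2) → (-12, -2)
T3 shear: y ← y + 2·x: (-12, -2) → (-12, -26)
T4 reflect across x = 0: (-12, -26) → (12, -26)

T(p) = (12, -26)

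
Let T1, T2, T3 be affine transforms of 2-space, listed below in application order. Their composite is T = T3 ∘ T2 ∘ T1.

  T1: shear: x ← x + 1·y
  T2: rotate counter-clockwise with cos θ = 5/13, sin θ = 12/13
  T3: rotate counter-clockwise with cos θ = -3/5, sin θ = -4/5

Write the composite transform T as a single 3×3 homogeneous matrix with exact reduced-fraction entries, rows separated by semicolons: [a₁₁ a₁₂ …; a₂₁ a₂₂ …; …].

T1 = [1 1 0; 0 1 0; 0 0 1]
T2·T1 = [5/13 -7/13 0; 12/13 17/13 0; 0 0 1]
T3·…·T1 = [33/65 89/65 0; -56/65 -23/65 0; 0 0 1]

T = [33/65 89/65 0; -56/65 -23/65 0; 0 0 1]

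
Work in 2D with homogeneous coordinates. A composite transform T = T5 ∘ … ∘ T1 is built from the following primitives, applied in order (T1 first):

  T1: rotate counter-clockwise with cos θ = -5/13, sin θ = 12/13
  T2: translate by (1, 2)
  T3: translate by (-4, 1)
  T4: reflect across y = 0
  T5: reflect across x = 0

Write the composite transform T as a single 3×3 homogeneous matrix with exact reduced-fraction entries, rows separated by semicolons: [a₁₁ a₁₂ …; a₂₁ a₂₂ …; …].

T = [5/13 12/13 3; -12/13 5/13 -3; 0 0 1]

T1 = [-5/13 -12/13 0; 12/13 -5/13 0; 0 0 1]
T2·T1 = [-5/13 -12/13 1; 12/13 -5/13 2; 0 0 1]
T3·…·T1 = [-5/13 -12/13 -3; 12/13 -5/13 3; 0 0 1]
T4·…·T1 = [-5/13 -12/13 -3; -12/13 5/13 -3; 0 0 1]
T5·…·T1 = [5/13 12/13 3; -12/13 5/13 -3; 0 0 1]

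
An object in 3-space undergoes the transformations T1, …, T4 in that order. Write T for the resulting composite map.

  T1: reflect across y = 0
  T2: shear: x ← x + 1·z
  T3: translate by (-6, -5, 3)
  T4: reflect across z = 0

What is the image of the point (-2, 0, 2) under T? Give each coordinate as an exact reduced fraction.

T(p) = (-6, -5, -5)

T1 reflect across y = 0: (-2, 0, 2) → (-2, 0, 2)
T2 shear: x ← x + 1·z: (-2, 0, 2) → (0, 0, 2)
T3 translate by (-6, -5, 3): (0, 0, 2) → (-6, -5, 5)
T4 reflect across z = 0: (-6, -5, 5) → (-6, -5, -5)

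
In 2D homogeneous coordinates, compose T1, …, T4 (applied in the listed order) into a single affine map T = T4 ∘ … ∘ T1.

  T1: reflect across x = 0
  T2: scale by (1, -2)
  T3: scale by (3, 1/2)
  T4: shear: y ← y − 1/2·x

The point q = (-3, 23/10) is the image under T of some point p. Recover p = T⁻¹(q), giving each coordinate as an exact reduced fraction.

T1 = [-1 0 0; 0 1 0; 0 0 1]
T2·T1 = [-1 0 0; 0 -2 0; 0 0 1]
T3·…·T1 = [-3 0 0; 0 -1 0; 0 0 1]
T4·…·T1 = [-3 0 0; 3/2 -1 0; 0 0 1]
det M = 3; M⁻¹ = [-1/3 0 0; -1/2 -1 0; 0 0 1]
M⁻¹ · (-3, 23/10)ᵀ = (1, -4/5)ᵀ

p = (1, -4/5)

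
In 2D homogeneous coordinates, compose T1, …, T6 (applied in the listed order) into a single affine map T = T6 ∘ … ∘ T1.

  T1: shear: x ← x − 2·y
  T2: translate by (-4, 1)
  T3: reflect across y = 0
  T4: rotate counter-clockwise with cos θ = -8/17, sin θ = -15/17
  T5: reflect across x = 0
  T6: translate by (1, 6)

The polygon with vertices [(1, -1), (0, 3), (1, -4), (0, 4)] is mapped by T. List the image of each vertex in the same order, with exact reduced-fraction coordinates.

T1 shear: x ← x − 2·y: (1, -1) → (3, -1); (0, 3) → (-6, 3); (1, -4) → (9, -4); (0, 4) → (-8, 4)
T2 translate by (-4, 1): (3, -1) → (-1, 0); (-6, 3) → (-10, 4); (9, -4) → (5, -3); (-8, 4) → (-12, 5)
T3 reflect across y = 0: (-1, 0) → (-1, 0); (-10, 4) → (-10, -4); (5, -3) → (5, 3); (-12, 5) → (-12, -5)
T4 rotate counter-clockwise with cos θ = -8/17, sin θ = -15/17: (-1, 0) → (8/17, 15/17); (-10, -4) → (20/17, 182/17); (5, 3) → (5/17, -99/17); (-12, -5) → (21/17, 220/17)
T5 reflect across x = 0: (8/17, 15/17) → (-8/17, 15/17); (20/17, 182/17) → (-20/17, 182/17); (5/17, -99/17) → (-5/17, -99/17); (21/17, 220/17) → (-21/17, 220/17)
T6 translate by (1, 6): (-8/17, 15/17) → (9/17, 117/17); (-20/17, 182/17) → (-3/17, 284/17); (-5/17, -99/17) → (12/17, 3/17); (-21/17, 220/17) → (-4/17, 322/17)

image vertices: (9/17, 117/17), (-3/17, 284/17), (12/17, 3/17), (-4/17, 322/17)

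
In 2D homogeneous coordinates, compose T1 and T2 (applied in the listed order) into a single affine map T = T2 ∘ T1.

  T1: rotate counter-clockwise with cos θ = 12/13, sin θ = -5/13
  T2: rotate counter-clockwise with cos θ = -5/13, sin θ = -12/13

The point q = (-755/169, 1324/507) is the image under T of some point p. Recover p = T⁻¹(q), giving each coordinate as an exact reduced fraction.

p = (4/3, -5)

T1 = [12/13 5/13 0; -5/13 12/13 0; 0 0 1]
T2·T1 = [-120/169 119/169 0; -119/169 -120/169 0; 0 0 1]
det M = 1; M⁻¹ = [-120/169 -119/169 0; 119/169 -120/169 0; 0 0 1]
M⁻¹ · (-755/169, 1324/507)ᵀ = (4/3, -5)ᵀ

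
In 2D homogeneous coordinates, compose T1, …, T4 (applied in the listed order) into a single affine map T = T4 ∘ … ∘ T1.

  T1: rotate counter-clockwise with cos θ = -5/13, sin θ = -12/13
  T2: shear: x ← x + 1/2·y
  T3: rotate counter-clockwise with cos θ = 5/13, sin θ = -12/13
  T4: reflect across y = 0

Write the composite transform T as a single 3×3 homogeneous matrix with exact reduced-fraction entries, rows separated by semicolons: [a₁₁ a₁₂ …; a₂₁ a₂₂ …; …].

T = [-199/169 -25/338 0; -72/169 139/169 0; 0 0 1]

T1 = [-5/13 12/13 0; -12/13 -5/13 0; 0 0 1]
T2·T1 = [-11/13 19/26 0; -12/13 -5/13 0; 0 0 1]
T3·…·T1 = [-199/169 -25/338 0; 72/169 -139/169 0; 0 0 1]
T4·…·T1 = [-199/169 -25/338 0; -72/169 139/169 0; 0 0 1]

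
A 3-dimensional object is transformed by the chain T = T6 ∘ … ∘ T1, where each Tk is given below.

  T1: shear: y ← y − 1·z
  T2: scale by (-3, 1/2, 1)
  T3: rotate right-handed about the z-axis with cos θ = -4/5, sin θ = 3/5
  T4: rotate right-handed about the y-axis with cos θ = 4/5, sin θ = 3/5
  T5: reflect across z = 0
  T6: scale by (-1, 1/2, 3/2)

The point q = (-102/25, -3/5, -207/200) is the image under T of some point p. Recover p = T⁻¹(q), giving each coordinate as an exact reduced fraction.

p = (1, 3/2, 3)

T1 = [1 0 0 0; 0 1 -1 0; 0 0 1 0; 0 0 0 1]
T2·T1 = [-3 0 0 0; 0 1/2 -1/2 0; 0 0 1 0; 0 0 0 1]
T3·…·T1 = [12/5 -3/10 3/10 0; -9/5 -2/5 2/5 0; 0 0 1 0; 0 0 0 1]
T4·…·T1 = [48/25 -6/25 21/25 0; -9/5 -2/5 2/5 0; -36/25 9/50 31/50 0; 0 0 0 1]
T5·…·T1 = [48/25 -6/25 21/25 0; -9/5 -2/5 2/5 0; 36/25 -9/50 -31/50 0; 0 0 0 1]
T6·…·T1 = [-48/25 6/25 -21/25 0; -9/10 -1/5 1/5 0; 54/25 -27/100 -93/100 0; 0 0 0 1]
det M = -9/8; M⁻¹ = [-16/75 -2/5 8/75 0; 9/25 -16/5 -76/75 0; -3/5 0 -8/15 0; 0 0 0 1]
M⁻¹ · (-102/25, -3/5, -207/200)ᵀ = (1, 3/2, 3)ᵀ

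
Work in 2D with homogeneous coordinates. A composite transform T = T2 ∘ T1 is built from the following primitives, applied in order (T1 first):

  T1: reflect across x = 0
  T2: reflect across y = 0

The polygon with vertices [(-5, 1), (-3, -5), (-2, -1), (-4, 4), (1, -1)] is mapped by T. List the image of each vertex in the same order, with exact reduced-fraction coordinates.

image vertices: (5, -1), (3, 5), (2, 1), (4, -4), (-1, 1)

T1 reflect across x = 0: (-5, 1) → (5, 1); (-3, -5) → (3, -5); (-2, -1) → (2, -1); (-4, 4) → (4, 4); (1, -1) → (-1, -1)
T2 reflect across y = 0: (5, 1) → (5, -1); (3, -5) → (3, 5); (2, -1) → (2, 1); (4, 4) → (4, -4); (-1, -1) → (-1, 1)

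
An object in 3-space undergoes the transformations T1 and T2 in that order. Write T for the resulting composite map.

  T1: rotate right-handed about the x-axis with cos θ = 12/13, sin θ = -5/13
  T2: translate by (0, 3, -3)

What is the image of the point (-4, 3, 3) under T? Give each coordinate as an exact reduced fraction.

T(p) = (-4, 90/13, -18/13)

T1 rotate right-handed about the x-axis with cos θ = 12/13, sin θ = -5/13: (-4, 3, 3) → (-4, 51/13, 21/13)
T2 translate by (0, 3, -3): (-4, 51/13, 21/13) → (-4, 90/13, -18/13)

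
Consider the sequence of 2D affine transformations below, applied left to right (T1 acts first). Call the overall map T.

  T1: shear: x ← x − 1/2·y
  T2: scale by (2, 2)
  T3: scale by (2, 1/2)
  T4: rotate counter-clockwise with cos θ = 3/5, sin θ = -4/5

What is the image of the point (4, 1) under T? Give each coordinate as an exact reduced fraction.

T1 shear: x ← x − 1/2·y: (4, 1) → (7/2, 1)
T2 scale by (2, 2): (7/2, 1) → (7, 2)
T3 scale by (2, 1/2): (7, 2) → (14, 1)
T4 rotate counter-clockwise with cos θ = 3/5, sin θ = -4/5: (14, 1) → (46/5, -53/5)

T(p) = (46/5, -53/5)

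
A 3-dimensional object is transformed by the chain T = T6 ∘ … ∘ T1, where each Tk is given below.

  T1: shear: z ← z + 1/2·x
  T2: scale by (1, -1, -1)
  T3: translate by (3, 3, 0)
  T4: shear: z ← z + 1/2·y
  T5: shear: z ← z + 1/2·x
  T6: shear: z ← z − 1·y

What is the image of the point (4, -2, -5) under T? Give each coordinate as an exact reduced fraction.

T(p) = (7, 5, 4)

T1 shear: z ← z + 1/2·x: (4, -2, -5) → (4, -2, -3)
T2 scale by (1, -1, -1): (4, -2, -3) → (4, 2, 3)
T3 translate by (3, 3, 0): (4, 2, 3) → (7, 5, 3)
T4 shear: z ← z + 1/2·y: (7, 5, 3) → (7, 5, 11/2)
T5 shear: z ← z + 1/2·x: (7, 5, 11/2) → (7, 5, 9)
T6 shear: z ← z − 1·y: (7, 5, 9) → (7, 5, 4)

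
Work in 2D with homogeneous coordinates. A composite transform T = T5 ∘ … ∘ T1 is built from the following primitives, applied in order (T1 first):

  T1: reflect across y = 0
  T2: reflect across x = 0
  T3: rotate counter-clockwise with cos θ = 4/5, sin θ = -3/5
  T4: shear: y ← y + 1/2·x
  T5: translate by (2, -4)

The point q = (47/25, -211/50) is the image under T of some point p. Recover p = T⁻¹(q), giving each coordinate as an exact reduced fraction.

T1 = [1 0 0; 0 -1 0; 0 0 1]
T2·T1 = [-1 0 0; 0 -1 0; 0 0 1]
T3·…·T1 = [-4/5 -3/5 0; 3/5 -4/5 0; 0 0 1]
T4·…·T1 = [-4/5 -3/5 0; 1/5 -11/10 0; 0 0 1]
T5·…·T1 = [-4/5 -3/5 2; 1/5 -11/10 -4; 0 0 1]
det M = 1; M⁻¹ = [-11/10 3/5 23/5; -1/5 -4/5 -14/5; 0 0 1]
M⁻¹ · (47/25, -211/50)ᵀ = (0, 1/5)ᵀ

p = (0, 1/5)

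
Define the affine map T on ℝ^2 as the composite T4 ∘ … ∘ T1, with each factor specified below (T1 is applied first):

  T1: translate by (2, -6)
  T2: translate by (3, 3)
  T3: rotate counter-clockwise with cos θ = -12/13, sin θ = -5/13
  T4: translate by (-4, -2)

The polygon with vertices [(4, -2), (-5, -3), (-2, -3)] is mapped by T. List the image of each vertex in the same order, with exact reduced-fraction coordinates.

image vertices: (-185/13, -11/13), (-82/13, 46/13), (-118/13, 31/13)

T1 translate by (2, -6): (4, -2) → (6, -8); (-5, -3) → (-3, -9); (-2, -3) → (0, -9)
T2 translate by (3, 3): (6, -8) → (9, -5); (-3, -9) → (0, -6); (0, -9) → (3, -6)
T3 rotate counter-clockwise with cos θ = -12/13, sin θ = -5/13: (9, -5) → (-133/13, 15/13); (0, -6) → (-30/13, 72/13); (3, -6) → (-66/13, 57/13)
T4 translate by (-4, -2): (-133/13, 15/13) → (-185/13, -11/13); (-30/13, 72/13) → (-82/13, 46/13); (-66/13, 57/13) → (-118/13, 31/13)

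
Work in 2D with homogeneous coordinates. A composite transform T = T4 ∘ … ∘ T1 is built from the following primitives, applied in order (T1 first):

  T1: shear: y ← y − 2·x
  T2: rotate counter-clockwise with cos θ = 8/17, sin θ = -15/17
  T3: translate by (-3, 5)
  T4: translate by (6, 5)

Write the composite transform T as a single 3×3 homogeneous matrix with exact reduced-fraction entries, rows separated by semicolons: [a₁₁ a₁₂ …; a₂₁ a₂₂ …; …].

T1 = [1 0 0; -2 1 0; 0 0 1]
T2·T1 = [-22/17 15/17 0; -31/17 8/17 0; 0 0 1]
T3·…·T1 = [-22/17 15/17 -3; -31/17 8/17 5; 0 0 1]
T4·…·T1 = [-22/17 15/17 3; -31/17 8/17 10; 0 0 1]

T = [-22/17 15/17 3; -31/17 8/17 10; 0 0 1]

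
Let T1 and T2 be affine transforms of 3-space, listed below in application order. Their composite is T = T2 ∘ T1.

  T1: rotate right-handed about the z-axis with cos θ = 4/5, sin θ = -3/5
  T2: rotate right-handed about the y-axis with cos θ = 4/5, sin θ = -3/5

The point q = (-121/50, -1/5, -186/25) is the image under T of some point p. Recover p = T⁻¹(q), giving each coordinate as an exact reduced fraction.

T1 = [4/5 3/5 0 0; -3/5 4/5 0 0; 0 0 1 0; 0 0 0 1]
T2·T1 = [16/25 12/25 -3/5 0; -3/5 4/5 0 0; 12/25 9/25 4/5 0; 0 0 0 1]
det M = 1; M⁻¹ = [16/25 -3/5 12/25 0; 12/25 4/5 9/25 0; -3/5 0 4/5 0; 0 0 0 1]
M⁻¹ · (-121/50, -1/5, -186/25)ᵀ = (-5, -4, -9/2)ᵀ

p = (-5, -4, -9/2)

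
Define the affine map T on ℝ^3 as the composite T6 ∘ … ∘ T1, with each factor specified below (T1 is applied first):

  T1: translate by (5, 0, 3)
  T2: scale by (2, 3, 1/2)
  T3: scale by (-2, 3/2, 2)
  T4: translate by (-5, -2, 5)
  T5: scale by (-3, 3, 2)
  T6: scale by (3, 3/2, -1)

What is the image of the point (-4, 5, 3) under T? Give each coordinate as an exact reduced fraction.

T(p) = (81, 369/4, -22)

T1 translate by (5, 0, 3): (-4, 5, 3) → (1, 5, 6)
T2 scale by (2, 3, 1/2): (1, 5, 6) → (2, 15, 3)
T3 scale by (-2, 3/2, 2): (2, 15, 3) → (-4, 45/2, 6)
T4 translate by (-5, -2, 5): (-4, 45/2, 6) → (-9, 41/2, 11)
T5 scale by (-3, 3, 2): (-9, 41/2, 11) → (27, 123/2, 22)
T6 scale by (3, 3/2, -1): (27, 123/2, 22) → (81, 369/4, -22)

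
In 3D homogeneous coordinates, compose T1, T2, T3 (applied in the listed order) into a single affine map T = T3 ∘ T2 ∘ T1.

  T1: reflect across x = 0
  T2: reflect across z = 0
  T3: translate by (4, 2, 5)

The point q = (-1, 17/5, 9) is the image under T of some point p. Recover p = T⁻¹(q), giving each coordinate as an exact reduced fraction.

T1 = [-1 0 0 0; 0 1 0 0; 0 0 1 0; 0 0 0 1]
T2·T1 = [-1 0 0 0; 0 1 0 0; 0 0 -1 0; 0 0 0 1]
T3·…·T1 = [-1 0 0 4; 0 1 0 2; 0 0 -1 5; 0 0 0 1]
det M = 1; M⁻¹ = [-1 0 0 4; 0 1 0 -2; 0 0 -1 5; 0 0 0 1]
M⁻¹ · (-1, 17/5, 9)ᵀ = (5, 7/5, -4)ᵀ

p = (5, 7/5, -4)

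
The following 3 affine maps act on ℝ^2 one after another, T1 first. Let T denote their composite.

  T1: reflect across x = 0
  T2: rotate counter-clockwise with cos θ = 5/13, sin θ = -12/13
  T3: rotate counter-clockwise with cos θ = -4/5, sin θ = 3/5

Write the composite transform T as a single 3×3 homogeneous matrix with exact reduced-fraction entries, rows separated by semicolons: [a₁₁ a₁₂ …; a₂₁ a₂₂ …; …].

T1 = [-1 0 0; 0 1 0; 0 0 1]
T2·T1 = [-5/13 12/13 0; 12/13 5/13 0; 0 0 1]
T3·…·T1 = [-16/65 -63/65 0; -63/65 16/65 0; 0 0 1]

T = [-16/65 -63/65 0; -63/65 16/65 0; 0 0 1]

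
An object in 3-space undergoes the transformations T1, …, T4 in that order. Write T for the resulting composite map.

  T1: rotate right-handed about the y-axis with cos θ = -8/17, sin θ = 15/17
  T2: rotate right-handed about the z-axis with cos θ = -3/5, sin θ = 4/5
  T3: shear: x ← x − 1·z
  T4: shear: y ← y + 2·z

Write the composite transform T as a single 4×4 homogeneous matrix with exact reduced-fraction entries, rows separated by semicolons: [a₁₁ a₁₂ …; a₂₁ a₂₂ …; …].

T = [99/85 -4/5 -1/17 0; -182/85 -3/5 -4/17 0; -15/17 0 -8/17 0; 0 0 0 1]

T1 = [-8/17 0 15/17 0; 0 1 0 0; -15/17 0 -8/17 0; 0 0 0 1]
T2·T1 = [24/85 -4/5 -9/17 0; -32/85 -3/5 12/17 0; -15/17 0 -8/17 0; 0 0 0 1]
T3·…·T1 = [99/85 -4/5 -1/17 0; -32/85 -3/5 12/17 0; -15/17 0 -8/17 0; 0 0 0 1]
T4·…·T1 = [99/85 -4/5 -1/17 0; -182/85 -3/5 -4/17 0; -15/17 0 -8/17 0; 0 0 0 1]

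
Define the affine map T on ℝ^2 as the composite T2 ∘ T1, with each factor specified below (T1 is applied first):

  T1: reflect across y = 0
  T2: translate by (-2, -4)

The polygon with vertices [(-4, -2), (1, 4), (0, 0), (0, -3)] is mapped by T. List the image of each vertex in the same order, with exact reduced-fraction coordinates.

T1 reflect across y = 0: (-4, -2) → (-4, 2); (1, 4) → (1, -4); (0, 0) → (0, 0); (0, -3) → (0, 3)
T2 translate by (-2, -4): (-4, 2) → (-6, -2); (1, -4) → (-1, -8); (0, 0) → (-2, -4); (0, 3) → (-2, -1)

image vertices: (-6, -2), (-1, -8), (-2, -4), (-2, -1)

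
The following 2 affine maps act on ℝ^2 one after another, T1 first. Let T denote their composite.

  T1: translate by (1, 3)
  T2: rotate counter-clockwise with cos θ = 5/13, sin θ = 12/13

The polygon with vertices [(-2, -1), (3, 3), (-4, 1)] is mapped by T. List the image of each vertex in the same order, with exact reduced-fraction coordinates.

T1 translate by (1, 3): (-2, -1) → (-1, 2); (3, 3) → (4, 6); (-4, 1) → (-3, 4)
T2 rotate counter-clockwise with cos θ = 5/13, sin θ = 12/13: (-1, 2) → (-29/13, -2/13); (4, 6) → (-4, 6); (-3, 4) → (-63/13, -16/13)

image vertices: (-29/13, -2/13), (-4, 6), (-63/13, -16/13)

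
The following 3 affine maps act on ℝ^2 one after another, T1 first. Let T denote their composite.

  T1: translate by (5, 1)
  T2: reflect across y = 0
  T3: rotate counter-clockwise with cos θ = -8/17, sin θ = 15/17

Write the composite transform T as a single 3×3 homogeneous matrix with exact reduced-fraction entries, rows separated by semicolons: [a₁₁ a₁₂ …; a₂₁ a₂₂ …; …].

T = [-8/17 15/17 -25/17; 15/17 8/17 83/17; 0 0 1]

T1 = [1 0 5; 0 1 1; 0 0 1]
T2·T1 = [1 0 5; 0 -1 -1; 0 0 1]
T3·…·T1 = [-8/17 15/17 -25/17; 15/17 8/17 83/17; 0 0 1]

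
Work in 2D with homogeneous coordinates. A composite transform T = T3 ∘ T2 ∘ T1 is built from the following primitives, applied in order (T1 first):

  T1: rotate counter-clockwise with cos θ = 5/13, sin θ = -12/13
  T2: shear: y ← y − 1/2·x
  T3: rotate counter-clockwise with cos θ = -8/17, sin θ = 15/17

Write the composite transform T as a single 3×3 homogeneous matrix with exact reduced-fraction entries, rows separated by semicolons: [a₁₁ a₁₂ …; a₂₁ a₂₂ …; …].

T = [355/442 -81/221 0; 191/221 188/221 0; 0 0 1]

T1 = [5/13 12/13 0; -12/13 5/13 0; 0 0 1]
T2·T1 = [5/13 12/13 0; -29/26 -1/13 0; 0 0 1]
T3·…·T1 = [355/442 -81/221 0; 191/221 188/221 0; 0 0 1]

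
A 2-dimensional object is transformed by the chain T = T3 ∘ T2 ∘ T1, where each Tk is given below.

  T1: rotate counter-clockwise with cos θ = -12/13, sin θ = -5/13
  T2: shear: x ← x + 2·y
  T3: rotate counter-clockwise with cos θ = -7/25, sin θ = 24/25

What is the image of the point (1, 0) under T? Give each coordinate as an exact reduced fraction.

T(p) = (274/325, -493/325)

T1 rotate counter-clockwise with cos θ = -12/13, sin θ = -5/13: (1, 0) → (-12/13, -5/13)
T2 shear: x ← x + 2·y: (-12/13, -5/13) → (-22/13, -5/13)
T3 rotate counter-clockwise with cos θ = -7/25, sin θ = 24/25: (-22/13, -5/13) → (274/325, -493/325)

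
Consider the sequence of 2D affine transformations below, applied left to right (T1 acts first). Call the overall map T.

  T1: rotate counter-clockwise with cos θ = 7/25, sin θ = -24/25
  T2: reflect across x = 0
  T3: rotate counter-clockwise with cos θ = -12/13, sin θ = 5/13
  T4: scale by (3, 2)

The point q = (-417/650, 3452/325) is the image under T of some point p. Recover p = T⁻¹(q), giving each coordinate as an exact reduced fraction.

p = (4, -7/2)

T1 = [7/25 24/25 0; -24/25 7/25 0; 0 0 1]
T2·T1 = [-7/25 -24/25 0; -24/25 7/25 0; 0 0 1]
T3·…·T1 = [204/325 253/325 0; 253/325 -204/325 0; 0 0 1]
T4·…·T1 = [612/325 759/325 0; 506/325 -408/325 0; 0 0 1]
det M = -6; M⁻¹ = [68/325 253/650 0; 253/975 -102/325 0; 0 0 1]
M⁻¹ · (-417/650, 3452/325)ᵀ = (4, -7/2)ᵀ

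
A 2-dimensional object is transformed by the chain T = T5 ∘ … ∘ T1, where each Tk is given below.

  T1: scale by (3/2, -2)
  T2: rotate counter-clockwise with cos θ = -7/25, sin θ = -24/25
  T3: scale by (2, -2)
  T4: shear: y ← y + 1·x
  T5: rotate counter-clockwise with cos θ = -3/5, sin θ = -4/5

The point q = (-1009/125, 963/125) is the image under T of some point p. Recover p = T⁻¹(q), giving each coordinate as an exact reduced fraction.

T1 = [3/2 0 0; 0 -2 0; 0 0 1]
T2·T1 = [-21/50 -48/25 0; -36/25 14/25 0; 0 0 1]
T3·…·T1 = [-21/25 -96/25 0; 72/25 -28/25 0; 0 0 1]
T4·…·T1 = [-21/25 -96/25 0; 51/25 -124/25 0; 0 0 1]
T5·…·T1 = [267/125 -208/125 0; -69/125 756/125 0; 0 0 1]
det M = 12; M⁻¹ = [63/125 52/375 0; 23/500 89/500 0; 0 0 1]
M⁻¹ · (-1009/125, 963/125)ᵀ = (-3, 1)ᵀ

p = (-3, 1)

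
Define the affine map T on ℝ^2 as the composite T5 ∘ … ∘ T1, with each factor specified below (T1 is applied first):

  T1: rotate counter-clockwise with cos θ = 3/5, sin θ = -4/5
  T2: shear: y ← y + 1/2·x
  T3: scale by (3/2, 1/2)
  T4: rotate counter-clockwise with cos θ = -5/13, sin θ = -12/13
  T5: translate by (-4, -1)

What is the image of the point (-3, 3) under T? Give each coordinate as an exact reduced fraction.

T(p) = (-59/26, -701/260)

T1 rotate counter-clockwise with cos θ = 3/5, sin θ = -4/5: (-3, 3) → (3/5, 21/5)
T2 shear: y ← y + 1/2·x: (3/5, 21/5) → (3/5, 9/2)
T3 scale by (3/2, 1/2): (3/5, 9/2) → (9/10, 9/4)
T4 rotate counter-clockwise with cos θ = -5/13, sin θ = -12/13: (9/10, 9/4) → (45/26, -441/260)
T5 translate by (-4, -1): (45/26, -441/260) → (-59/26, -701/260)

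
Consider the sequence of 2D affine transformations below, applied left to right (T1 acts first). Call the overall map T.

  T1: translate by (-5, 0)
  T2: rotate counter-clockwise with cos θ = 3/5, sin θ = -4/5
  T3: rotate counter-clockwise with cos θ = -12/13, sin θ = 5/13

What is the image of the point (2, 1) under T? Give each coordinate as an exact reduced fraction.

T1 translate by (-5, 0): (2, 1) → (-3, 1)
T2 rotate counter-clockwise with cos θ = 3/5, sin θ = -4/5: (-3, 1) → (-1, 3)
T3 rotate counter-clockwise with cos θ = -12/13, sin θ = 5/13: (-1, 3) → (-3/13, -41/13)

T(p) = (-3/13, -41/13)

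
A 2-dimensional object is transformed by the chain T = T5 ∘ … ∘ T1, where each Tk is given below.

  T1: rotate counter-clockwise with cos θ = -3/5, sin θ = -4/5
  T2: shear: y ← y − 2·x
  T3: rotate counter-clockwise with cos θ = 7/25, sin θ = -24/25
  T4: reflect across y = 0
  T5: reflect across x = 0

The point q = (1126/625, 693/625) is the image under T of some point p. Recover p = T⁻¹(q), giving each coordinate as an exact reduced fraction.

p = (2/5, 1)

T1 = [-3/5 4/5 0; -4/5 -3/5 0; 0 0 1]
T2·T1 = [-3/5 4/5 0; 2/5 -11/5 0; 0 0 1]
T3·…·T1 = [27/125 -236/125 0; 86/125 -173/125 0; 0 0 1]
T4·…·T1 = [27/125 -236/125 0; -86/125 173/125 0; 0 0 1]
T5·…·T1 = [-27/125 236/125 0; -86/125 173/125 0; 0 0 1]
det M = 1; M⁻¹ = [173/125 -236/125 0; 86/125 -27/125 0; 0 0 1]
M⁻¹ · (1126/625, 693/625)ᵀ = (2/5, 1)ᵀ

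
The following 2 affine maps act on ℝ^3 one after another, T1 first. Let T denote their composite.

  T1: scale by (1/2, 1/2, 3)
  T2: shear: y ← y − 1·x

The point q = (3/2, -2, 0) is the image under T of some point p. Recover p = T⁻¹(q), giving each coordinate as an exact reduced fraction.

T1 = [1/2 0 0 0; 0 1/2 0 0; 0 0 3 0; 0 0 0 1]
T2·T1 = [1/2 0 0 0; -1/2 1/2 0 0; 0 0 3 0; 0 0 0 1]
det M = 3/4; M⁻¹ = [2 0 0 0; 2 2 0 0; 0 0 1/3 0; 0 0 0 1]
M⁻¹ · (3/2, -2, 0)ᵀ = (3, -1, 0)ᵀ

p = (3, -1, 0)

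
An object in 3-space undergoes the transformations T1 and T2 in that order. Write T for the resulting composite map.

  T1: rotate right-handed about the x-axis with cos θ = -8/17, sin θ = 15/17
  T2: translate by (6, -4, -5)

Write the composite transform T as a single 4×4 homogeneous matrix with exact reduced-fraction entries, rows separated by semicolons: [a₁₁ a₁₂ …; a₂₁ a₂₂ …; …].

T = [1 0 0 6; 0 -8/17 -15/17 -4; 0 15/17 -8/17 -5; 0 0 0 1]

T1 = [1 0 0 0; 0 -8/17 -15/17 0; 0 15/17 -8/17 0; 0 0 0 1]
T2·T1 = [1 0 0 6; 0 -8/17 -15/17 -4; 0 15/17 -8/17 -5; 0 0 0 1]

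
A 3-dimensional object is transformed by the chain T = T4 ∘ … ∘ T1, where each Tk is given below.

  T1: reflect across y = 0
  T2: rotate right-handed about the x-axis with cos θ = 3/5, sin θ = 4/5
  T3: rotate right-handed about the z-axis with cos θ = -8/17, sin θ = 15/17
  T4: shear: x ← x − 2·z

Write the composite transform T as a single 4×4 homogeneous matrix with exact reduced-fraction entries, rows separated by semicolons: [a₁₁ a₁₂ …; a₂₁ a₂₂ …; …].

T1 = [1 0 0 0; 0 -1 0 0; 0 0 1 0; 0 0 0 1]
T2·T1 = [1 0 0 0; 0 -3/5 -4/5 0; 0 -4/5 3/5 0; 0 0 0 1]
T3·…·T1 = [-8/17 9/17 12/17 0; 15/17 24/85 32/85 0; 0 -4/5 3/5 0; 0 0 0 1]
T4·…·T1 = [-8/17 181/85 -42/85 0; 15/17 24/85 32/85 0; 0 -4/5 3/5 0; 0 0 0 1]

T = [-8/17 181/85 -42/85 0; 15/17 24/85 32/85 0; 0 -4/5 3/5 0; 0 0 0 1]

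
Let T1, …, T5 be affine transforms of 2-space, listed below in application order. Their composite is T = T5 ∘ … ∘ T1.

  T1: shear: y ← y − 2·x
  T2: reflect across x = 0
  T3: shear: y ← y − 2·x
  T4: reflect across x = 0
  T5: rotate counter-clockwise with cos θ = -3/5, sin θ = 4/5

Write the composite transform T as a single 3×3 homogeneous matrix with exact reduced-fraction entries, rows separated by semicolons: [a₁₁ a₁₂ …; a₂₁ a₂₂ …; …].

T = [-3/5 -4/5 0; 4/5 -3/5 0; 0 0 1]

T1 = [1 0 0; -2 1 0; 0 0 1]
T2·T1 = [-1 0 0; -2 1 0; 0 0 1]
T3·…·T1 = [-1 0 0; 0 1 0; 0 0 1]
T4·…·T1 = [1 0 0; 0 1 0; 0 0 1]
T5·…·T1 = [-3/5 -4/5 0; 4/5 -3/5 0; 0 0 1]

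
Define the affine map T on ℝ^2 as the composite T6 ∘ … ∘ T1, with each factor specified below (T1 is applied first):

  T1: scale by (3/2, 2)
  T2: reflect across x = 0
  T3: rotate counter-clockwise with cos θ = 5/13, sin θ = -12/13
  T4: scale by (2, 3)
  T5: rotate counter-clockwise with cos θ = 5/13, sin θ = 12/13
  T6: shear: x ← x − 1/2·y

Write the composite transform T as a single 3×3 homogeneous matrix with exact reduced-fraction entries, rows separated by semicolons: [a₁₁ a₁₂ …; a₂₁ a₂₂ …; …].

T = [-768/169 -483/169 0; 90/169 726/169 0; 0 0 1]

T1 = [3/2 0 0; 0 2 0; 0 0 1]
T2·T1 = [-3/2 0 0; 0 2 0; 0 0 1]
T3·…·T1 = [-15/26 24/13 0; 18/13 10/13 0; 0 0 1]
T4·…·T1 = [-15/13 48/13 0; 54/13 30/13 0; 0 0 1]
T5·…·T1 = [-723/169 -120/169 0; 90/169 726/169 0; 0 0 1]
T6·…·T1 = [-768/169 -483/169 0; 90/169 726/169 0; 0 0 1]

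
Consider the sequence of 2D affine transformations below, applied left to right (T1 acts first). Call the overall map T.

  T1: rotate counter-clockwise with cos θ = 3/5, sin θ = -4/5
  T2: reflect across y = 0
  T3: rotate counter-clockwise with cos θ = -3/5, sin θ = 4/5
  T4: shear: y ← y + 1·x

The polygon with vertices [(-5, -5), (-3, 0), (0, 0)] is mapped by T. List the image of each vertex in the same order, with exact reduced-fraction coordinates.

image vertices: (5, 0), (3, 3), (0, 0)

T1 rotate counter-clockwise with cos θ = 3/5, sin θ = -4/5: (-5, -5) → (-7, 1); (-3, 0) → (-9/5, 12/5); (0, 0) → (0, 0)
T2 reflect across y = 0: (-7, 1) → (-7, -1); (-9/5, 12/5) → (-9/5, -12/5); (0, 0) → (0, 0)
T3 rotate counter-clockwise with cos θ = -3/5, sin θ = 4/5: (-7, -1) → (5, -5); (-9/5, -12/5) → (3, 0); (0, 0) → (0, 0)
T4 shear: y ← y + 1·x: (5, -5) → (5, 0); (3, 0) → (3, 3); (0, 0) → (0, 0)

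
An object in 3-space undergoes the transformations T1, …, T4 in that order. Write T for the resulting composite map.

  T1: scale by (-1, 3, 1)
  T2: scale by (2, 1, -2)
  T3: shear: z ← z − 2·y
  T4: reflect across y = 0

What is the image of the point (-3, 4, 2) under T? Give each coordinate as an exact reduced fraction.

T1 scale by (-1, 3, 1): (-3, 4, 2) → (3, 12, 2)
T2 scale by (2, 1, -2): (3, 12, 2) → (6, 12, -4)
T3 shear: z ← z − 2·y: (6, 12, -4) → (6, 12, -28)
T4 reflect across y = 0: (6, 12, -28) → (6, -12, -28)

T(p) = (6, -12, -28)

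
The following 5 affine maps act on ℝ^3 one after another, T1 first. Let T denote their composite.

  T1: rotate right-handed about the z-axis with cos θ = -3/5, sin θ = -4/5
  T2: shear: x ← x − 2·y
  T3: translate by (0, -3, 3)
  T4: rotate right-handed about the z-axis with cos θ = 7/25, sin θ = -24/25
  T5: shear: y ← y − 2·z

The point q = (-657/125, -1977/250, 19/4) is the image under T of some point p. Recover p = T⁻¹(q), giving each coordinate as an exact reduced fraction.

T1 = [-3/5 4/5 0 0; -4/5 -3/5 0 0; 0 0 1 0; 0 0 0 1]
T2·T1 = [1 2 0 0; -4/5 -3/5 0 0; 0 0 1 0; 0 0 0 1]
T3·…·T1 = [1 2 0 0; -4/5 -3/5 0 -3; 0 0 1 3; 0 0 0 1]
T4·…·T1 = [-61/125 -2/125 0 -72/25; -148/125 -261/125 0 -21/25; 0 0 1 3; 0 0 0 1]
T5·…·T1 = [-61/125 -2/125 0 -72/25; -148/125 -261/125 -2 -171/25; 0 0 1 3; 0 0 0 1]
det M = 1; M⁻¹ = [-261/125 2/125 4/125 -6; 148/125 -61/125 -122/125 3; 0 0 1 -3; 0 0 0 1]
M⁻¹ · (-657/125, -1977/250, 19/4)ᵀ = (5, -4, 7/4)ᵀ

p = (5, -4, 7/4)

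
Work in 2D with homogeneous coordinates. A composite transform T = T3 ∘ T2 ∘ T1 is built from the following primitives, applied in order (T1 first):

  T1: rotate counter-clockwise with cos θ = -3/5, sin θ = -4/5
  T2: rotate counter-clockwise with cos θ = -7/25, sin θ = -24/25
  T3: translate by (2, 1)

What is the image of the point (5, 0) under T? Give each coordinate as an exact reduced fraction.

T1 rotate counter-clockwise with cos θ = -3/5, sin θ = -4/5: (5, 0) → (-3, -4)
T2 rotate counter-clockwise with cos θ = -7/25, sin θ = -24/25: (-3, -4) → (-3, 4)
T3 translate by (2, 1): (-3, 4) → (-1, 5)

T(p) = (-1, 5)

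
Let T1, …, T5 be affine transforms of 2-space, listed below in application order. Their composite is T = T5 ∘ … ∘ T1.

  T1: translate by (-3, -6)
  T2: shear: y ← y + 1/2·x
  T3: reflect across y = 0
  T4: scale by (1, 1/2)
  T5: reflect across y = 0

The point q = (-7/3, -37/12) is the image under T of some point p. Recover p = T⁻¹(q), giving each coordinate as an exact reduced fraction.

p = (2/3, 1)

T1 = [1 0 -3; 0 1 -6; 0 0 1]
T2·T1 = [1 0 -3; 1/2 1 -15/2; 0 0 1]
T3·…·T1 = [1 0 -3; -1/2 -1 15/2; 0 0 1]
T4·…·T1 = [1 0 -3; -1/4 -1/2 15/4; 0 0 1]
T5·…·T1 = [1 0 -3; 1/4 1/2 -15/4; 0 0 1]
det M = 1/2; M⁻¹ = [1 0 3; -1/2 2 6; 0 0 1]
M⁻¹ · (-7/3, -37/12)ᵀ = (2/3, 1)ᵀ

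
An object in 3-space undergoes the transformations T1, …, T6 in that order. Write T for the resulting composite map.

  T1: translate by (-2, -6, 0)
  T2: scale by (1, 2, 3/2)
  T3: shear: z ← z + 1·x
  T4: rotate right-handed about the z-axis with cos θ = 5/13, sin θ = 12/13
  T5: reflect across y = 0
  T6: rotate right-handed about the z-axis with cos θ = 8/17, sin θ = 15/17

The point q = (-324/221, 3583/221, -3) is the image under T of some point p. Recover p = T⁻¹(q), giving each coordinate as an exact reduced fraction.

T1 = [1 0 0 -2; 0 1 0 -6; 0 0 1 0; 0 0 0 1]
T2·T1 = [1 0 0 -2; 0 2 0 -12; 0 0 3/2 0; 0 0 0 1]
T3·…·T1 = [1 0 0 -2; 0 2 0 -12; 1 0 3/2 -2; 0 0 0 1]
T4·…·T1 = [5/13 -24/13 0 134/13; 12/13 10/13 0 -84/13; 1 0 3/2 -2; 0 0 0 1]
T5·…·T1 = [5/13 -24/13 0 134/13; -12/13 -10/13 0 84/13; 1 0 3/2 -2; 0 0 0 1]
T6·…·T1 = [220/221 -42/221 0 -188/221; -21/221 -440/221 0 2682/221; 1 0 3/2 -2; 0 0 0 1]
det M = -3; M⁻¹ = [220/221 -21/221 0 2; -21/442 -110/221 0 6; -440/663 14/221 2/3 0; 0 0 0 1]
M⁻¹ · (-324/221, 3583/221, -3)ᵀ = (-1, -2, 0)ᵀ

p = (-1, -2, 0)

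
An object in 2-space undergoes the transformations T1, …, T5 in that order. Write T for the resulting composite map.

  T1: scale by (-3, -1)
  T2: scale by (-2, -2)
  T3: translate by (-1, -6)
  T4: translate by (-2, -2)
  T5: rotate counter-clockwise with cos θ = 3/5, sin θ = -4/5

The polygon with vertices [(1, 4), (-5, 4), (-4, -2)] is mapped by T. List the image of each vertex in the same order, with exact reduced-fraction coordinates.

T1 scale by (-3, -1): (1, 4) → (-3, -4); (-5, 4) → (15, -4); (-4, -2) → (12, 2)
T2 scale by (-2, -2): (-3, -4) → (6, 8); (15, -4) → (-30, 8); (12, 2) → (-24, -4)
T3 translate by (-1, -6): (6, 8) → (5, 2); (-30, 8) → (-31, 2); (-24, -4) → (-25, -10)
T4 translate by (-2, -2): (5, 2) → (3, 0); (-31, 2) → (-33, 0); (-25, -10) → (-27, -12)
T5 rotate counter-clockwise with cos θ = 3/5, sin θ = -4/5: (3, 0) → (9/5, -12/5); (-33, 0) → (-99/5, 132/5); (-27, -12) → (-129/5, 72/5)

image vertices: (9/5, -12/5), (-99/5, 132/5), (-129/5, 72/5)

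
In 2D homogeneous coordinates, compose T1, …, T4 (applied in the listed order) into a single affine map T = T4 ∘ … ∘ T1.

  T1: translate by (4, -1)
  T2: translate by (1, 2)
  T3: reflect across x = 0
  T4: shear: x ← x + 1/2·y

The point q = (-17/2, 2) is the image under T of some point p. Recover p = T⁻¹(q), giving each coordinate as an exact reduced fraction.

T1 = [1 0 4; 0 1 -1; 0 0 1]
T2·T1 = [1 0 5; 0 1 1; 0 0 1]
T3·…·T1 = [-1 0 -5; 0 1 1; 0 0 1]
T4·…·T1 = [-1 1/2 -9/2; 0 1 1; 0 0 1]
det M = -1; M⁻¹ = [-1 1/2 -5; 0 1 -1; 0 0 1]
M⁻¹ · (-17/2, 2)ᵀ = (9/2, 1)ᵀ

p = (9/2, 1)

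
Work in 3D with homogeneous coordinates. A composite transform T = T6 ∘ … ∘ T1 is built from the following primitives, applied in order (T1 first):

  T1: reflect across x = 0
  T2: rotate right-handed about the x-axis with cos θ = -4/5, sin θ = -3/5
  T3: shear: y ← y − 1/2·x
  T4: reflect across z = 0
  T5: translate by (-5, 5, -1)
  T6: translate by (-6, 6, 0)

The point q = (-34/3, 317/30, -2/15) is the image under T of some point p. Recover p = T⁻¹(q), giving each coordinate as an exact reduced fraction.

p = (1/3, 1, 1/3)

T1 = [-1 0 0 0; 0 1 0 0; 0 0 1 0; 0 0 0 1]
T2·T1 = [-1 0 0 0; 0 -4/5 3/5 0; 0 -3/5 -4/5 0; 0 0 0 1]
T3·…·T1 = [-1 0 0 0; 1/2 -4/5 3/5 0; 0 -3/5 -4/5 0; 0 0 0 1]
T4·…·T1 = [-1 0 0 0; 1/2 -4/5 3/5 0; 0 3/5 4/5 0; 0 0 0 1]
T5·…·T1 = [-1 0 0 -5; 1/2 -4/5 3/5 5; 0 3/5 4/5 -1; 0 0 0 1]
T6·…·T1 = [-1 0 0 -11; 1/2 -4/5 3/5 11; 0 3/5 4/5 -1; 0 0 0 1]
det M = 1; M⁻¹ = [-1 0 0 -11; -2/5 -4/5 3/5 5; 3/10 3/5 4/5 -5/2; 0 0 0 1]
M⁻¹ · (-34/3, 317/30, -2/15)ᵀ = (1/3, 1, 1/3)ᵀ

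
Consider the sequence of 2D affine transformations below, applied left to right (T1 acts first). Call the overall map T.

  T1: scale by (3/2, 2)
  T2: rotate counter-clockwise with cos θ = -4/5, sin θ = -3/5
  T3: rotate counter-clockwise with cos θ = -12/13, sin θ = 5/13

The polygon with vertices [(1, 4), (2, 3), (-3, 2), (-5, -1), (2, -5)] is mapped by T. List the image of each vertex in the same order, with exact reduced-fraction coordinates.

T1 scale by (3/2, 2): (1, 4) → (3/2, 8); (2, 3) → (3, 6); (-3, 2) → (-9/2, 4); (-5, -1) → (-15/2, -2); (2, -5) → (3, -10)
T2 rotate counter-clockwise with cos θ = -4/5, sin θ = -3/5: (3/2, 8) → (18/5, -73/10); (3, 6) → (6/5, -33/5); (-9/2, 4) → (6, -1/2); (-15/2, -2) → (24/5, 61/10); (3, -10) → (-42/5, 31/5)
T3 rotate counter-clockwise with cos θ = -12/13, sin θ = 5/13: (18/5, -73/10) → (-67/130, 528/65); (6/5, -33/5) → (93/65, 426/65); (6, -1/2) → (-139/26, 36/13); (24/5, 61/10) → (-881/130, -246/65); (-42/5, 31/5) → (349/65, -582/65)

image vertices: (-67/130, 528/65), (93/65, 426/65), (-139/26, 36/13), (-881/130, -246/65), (349/65, -582/65)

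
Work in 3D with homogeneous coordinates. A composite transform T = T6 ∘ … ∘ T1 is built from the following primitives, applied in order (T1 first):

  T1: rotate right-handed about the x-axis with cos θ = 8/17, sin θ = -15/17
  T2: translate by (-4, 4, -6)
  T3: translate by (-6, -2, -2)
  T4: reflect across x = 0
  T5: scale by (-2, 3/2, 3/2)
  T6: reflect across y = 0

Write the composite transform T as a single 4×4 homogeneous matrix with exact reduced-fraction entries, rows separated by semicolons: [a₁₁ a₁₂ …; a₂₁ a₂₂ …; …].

T = [2 0 0 -20; 0 -12/17 -45/34 -3; 0 -45/34 12/17 -12; 0 0 0 1]

T1 = [1 0 0 0; 0 8/17 15/17 0; 0 -15/17 8/17 0; 0 0 0 1]
T2·T1 = [1 0 0 -4; 0 8/17 15/17 4; 0 -15/17 8/17 -6; 0 0 0 1]
T3·…·T1 = [1 0 0 -10; 0 8/17 15/17 2; 0 -15/17 8/17 -8; 0 0 0 1]
T4·…·T1 = [-1 0 0 10; 0 8/17 15/17 2; 0 -15/17 8/17 -8; 0 0 0 1]
T5·…·T1 = [2 0 0 -20; 0 12/17 45/34 3; 0 -45/34 12/17 -12; 0 0 0 1]
T6·…·T1 = [2 0 0 -20; 0 -12/17 -45/34 -3; 0 -45/34 12/17 -12; 0 0 0 1]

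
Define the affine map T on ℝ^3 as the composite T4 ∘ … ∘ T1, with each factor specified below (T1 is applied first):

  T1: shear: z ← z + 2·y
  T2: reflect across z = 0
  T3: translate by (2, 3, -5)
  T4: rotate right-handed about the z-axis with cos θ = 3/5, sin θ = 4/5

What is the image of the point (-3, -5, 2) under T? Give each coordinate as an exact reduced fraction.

T(p) = (1, -2, 3)

T1 shear: z ← z + 2·y: (-3, -5, 2) → (-3, -5, -8)
T2 reflect across z = 0: (-3, -5, -8) → (-3, -5, 8)
T3 translate by (2, 3, -5): (-3, -5, 8) → (-1, -2, 3)
T4 rotate right-handed about the z-axis with cos θ = 3/5, sin θ = 4/5: (-1, -2, 3) → (1, -2, 3)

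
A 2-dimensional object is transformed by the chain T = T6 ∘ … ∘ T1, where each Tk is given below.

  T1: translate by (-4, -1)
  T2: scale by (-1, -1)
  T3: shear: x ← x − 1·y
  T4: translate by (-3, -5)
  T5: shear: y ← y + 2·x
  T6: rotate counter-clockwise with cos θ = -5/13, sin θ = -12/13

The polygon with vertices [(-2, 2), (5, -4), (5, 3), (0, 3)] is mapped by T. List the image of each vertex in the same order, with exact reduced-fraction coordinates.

image vertices: (4/13, -58/13), (-171/13, 198/13), (-122/13, 79/13), (-27/13, -31/13)

T1 translate by (-4, -1): (-2, 2) → (-6, 1); (5, -4) → (1, -5); (5, 3) → (1, 2); (0, 3) → (-4, 2)
T2 scale by (-1, -1): (-6, 1) → (6, -1); (1, -5) → (-1, 5); (1, 2) → (-1, -2); (-4, 2) → (4, -2)
T3 shear: x ← x − 1·y: (6, -1) → (7, -1); (-1, 5) → (-6, 5); (-1, -2) → (1, -2); (4, -2) → (6, -2)
T4 translate by (-3, -5): (7, -1) → (4, -6); (-6, 5) → (-9, 0); (1, -2) → (-2, -7); (6, -2) → (3, -7)
T5 shear: y ← y + 2·x: (4, -6) → (4, 2); (-9, 0) → (-9, -18); (-2, -7) → (-2, -11); (3, -7) → (3, -1)
T6 rotate counter-clockwise with cos θ = -5/13, sin θ = -12/13: (4, 2) → (4/13, -58/13); (-9, -18) → (-171/13, 198/13); (-2, -11) → (-122/13, 79/13); (3, -1) → (-27/13, -31/13)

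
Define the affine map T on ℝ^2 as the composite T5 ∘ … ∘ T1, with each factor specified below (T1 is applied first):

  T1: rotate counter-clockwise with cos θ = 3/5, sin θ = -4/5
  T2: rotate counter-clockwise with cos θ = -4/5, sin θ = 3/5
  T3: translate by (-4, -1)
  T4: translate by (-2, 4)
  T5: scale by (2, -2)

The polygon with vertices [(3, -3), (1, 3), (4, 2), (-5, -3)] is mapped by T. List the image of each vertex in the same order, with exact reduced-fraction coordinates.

image vertices: (-6, -12), (-18, -8), (-16, -14), (-6, 4)

T1 rotate counter-clockwise with cos θ = 3/5, sin θ = -4/5: (3, -3) → (-3/5, -21/5); (1, 3) → (3, 1); (4, 2) → (4, -2); (-5, -3) → (-27/5, 11/5)
T2 rotate counter-clockwise with cos θ = -4/5, sin θ = 3/5: (-3/5, -21/5) → (3, 3); (3, 1) → (-3, 1); (4, -2) → (-2, 4); (-27/5, 11/5) → (3, -5)
T3 translate by (-4, -1): (3, 3) → (-1, 2); (-3, 1) → (-7, 0); (-2, 4) → (-6, 3); (3, -5) → (-1, -6)
T4 translate by (-2, 4): (-1, 2) → (-3, 6); (-7, 0) → (-9, 4); (-6, 3) → (-8, 7); (-1, -6) → (-3, -2)
T5 scale by (2, -2): (-3, 6) → (-6, -12); (-9, 4) → (-18, -8); (-8, 7) → (-16, -14); (-3, -2) → (-6, 4)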